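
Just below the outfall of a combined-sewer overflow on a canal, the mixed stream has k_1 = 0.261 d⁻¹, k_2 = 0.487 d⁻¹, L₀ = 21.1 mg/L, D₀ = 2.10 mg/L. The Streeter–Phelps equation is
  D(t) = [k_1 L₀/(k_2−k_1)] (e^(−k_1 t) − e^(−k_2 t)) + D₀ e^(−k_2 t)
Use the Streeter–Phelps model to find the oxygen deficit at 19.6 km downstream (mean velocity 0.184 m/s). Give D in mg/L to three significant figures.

Travel time t = x/v = 19.6 km / (0.184 m/s) = 19600 m / 0.184 m/s = 106500 s = 1.233 d.
k_1 L₀/(k_2−k_1) = 0.261×21.1/(0.487−0.261) = 5.507/0.2260 = 24.37 mg/L.
e^(−k_1 t) = e^(−0.261×1.233) = 0.7249; e^(−k_2 t) = e^(−0.487×1.233) = 0.5486.
D = 24.37 × (0.7249 − 0.5486) + 2.10 × 0.5486 = 4.295 + 1.152 = 5.447 mg/L.

D ≈ 5.45 mg/L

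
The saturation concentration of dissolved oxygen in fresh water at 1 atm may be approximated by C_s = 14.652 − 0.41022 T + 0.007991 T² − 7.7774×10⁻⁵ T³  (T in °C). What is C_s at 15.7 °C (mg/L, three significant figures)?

C_s = 14.652 − 0.41022×15.7 + 0.007991×15.7² − 7.7774×10⁻⁵×15.7³ = 9.880 mg/L.

C_s ≈ 9.88 mg/L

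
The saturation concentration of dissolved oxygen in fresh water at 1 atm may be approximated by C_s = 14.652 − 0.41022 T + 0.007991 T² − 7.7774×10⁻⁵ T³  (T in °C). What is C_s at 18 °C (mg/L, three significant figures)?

C_s ≈ 9.40 mg/L

C_s = 14.652 − 0.41022×18 + 0.007991×18² − 7.7774×10⁻⁵×18³ = 9.404 mg/L.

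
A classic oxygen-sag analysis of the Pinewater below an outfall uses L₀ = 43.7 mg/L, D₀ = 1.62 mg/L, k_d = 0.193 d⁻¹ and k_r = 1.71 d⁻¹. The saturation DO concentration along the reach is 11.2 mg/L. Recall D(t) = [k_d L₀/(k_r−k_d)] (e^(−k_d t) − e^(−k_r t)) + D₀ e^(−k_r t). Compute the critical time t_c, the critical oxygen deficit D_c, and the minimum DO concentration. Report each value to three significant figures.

With k_r/k_d = 8.860 and 1 − D₀(k_r−k_d)/(k_d L₀) = 0.7086,
t_c = ln(8.860 × 0.7086) / (1.71 − 0.193) = ln(6.278) / 1.517 = 1.837/1.517 = 1.211 d.
D_c = (k_d/k_r) L₀ e^(−k_d t_c) = (0.193/1.71) × 43.7 × e^(−0.193×1.211) = 0.1129 × 43.7 × 0.7916 = 3.904 mg/L.
Minimum DO = C_s − D_c = 11.2 − 3.904 = 7.296 mg/L.

t_c ≈ 1.21 d; D_c ≈ 3.90 mg/L; min DO ≈ 7.30 mg/L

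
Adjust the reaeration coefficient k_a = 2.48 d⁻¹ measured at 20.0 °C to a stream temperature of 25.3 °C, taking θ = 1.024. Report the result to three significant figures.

k_a(T₂) = k_a(T₁) · θ^(T₂−T₁) = 2.48 × 1.024^(25.3−20.0)
= 2.48 × 1.024^5.30 = 2.48 × 1.134 = 2.812 d⁻¹.

k_a ≈ 2.81 d⁻¹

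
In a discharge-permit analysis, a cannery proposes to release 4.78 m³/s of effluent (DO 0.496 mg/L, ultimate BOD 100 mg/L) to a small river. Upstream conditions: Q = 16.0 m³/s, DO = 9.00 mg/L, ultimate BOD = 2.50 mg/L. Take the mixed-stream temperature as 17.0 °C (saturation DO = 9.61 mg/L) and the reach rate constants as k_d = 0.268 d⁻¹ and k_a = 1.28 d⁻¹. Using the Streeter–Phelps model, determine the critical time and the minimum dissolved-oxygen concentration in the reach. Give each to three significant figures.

t_c ≈ 1.06 d; minimum DO ≈ 5.68 mg/L

Mixed DO = (16.0×9.00 + 4.78×0.496)/(16.0+4.78) = 146.4/20.78 = 7.044 mg/L.
Mixed L₀ = (16.0×2.50 + 4.78×100)/(20.78) = 518.0/20.78 = 24.93 mg/L.
Initial deficit D₀ = C_s − DO₀ = 9.61 − 7.044 = 2.566 mg/L.
t_c = (1/1.012) ln[(1.28/0.268)(1 − 2.566×1.012/(0.268×24.93))] = 0.9881 × ln(2.920) = 1.059 d.
D_c = (0.268/1.28) × 24.93 × e^(−0.268×1.059) = 0.2094 × 24.93 × 0.7530 = 3.930 mg/L.
Minimum DO = 9.61 − 3.930 = 5.680 mg/L.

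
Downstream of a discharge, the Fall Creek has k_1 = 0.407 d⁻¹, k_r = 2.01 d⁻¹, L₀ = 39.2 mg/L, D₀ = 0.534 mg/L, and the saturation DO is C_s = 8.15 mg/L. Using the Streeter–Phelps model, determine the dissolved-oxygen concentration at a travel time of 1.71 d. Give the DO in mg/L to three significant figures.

k_1 L₀/(k_r−k_1) = 0.407×39.2/(2.01−0.407) = 15.95/1.603 = 9.953 mg/L.
e^(−k_1 t) = e^(−0.407×1.710) = 0.4986; e^(−k_r t) = e^(−2.01×1.710) = 0.03216.
D = 9.953 × (0.4986 − 0.03216) + 0.534 × 0.03216 = 4.642 + 0.01717 = 4.660 mg/L.
DO = C_s − D = 8.15 − 4.660 = 3.490 mg/L.

DO ≈ 3.49 mg/L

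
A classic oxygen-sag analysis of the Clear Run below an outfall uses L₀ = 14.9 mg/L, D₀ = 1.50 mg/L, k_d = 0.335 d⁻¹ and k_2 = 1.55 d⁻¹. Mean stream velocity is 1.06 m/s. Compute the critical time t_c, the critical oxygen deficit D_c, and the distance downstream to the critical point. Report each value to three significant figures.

With k_2/k_d = 4.627 and 1 − D₀(k_2−k_d)/(k_d L₀) = 0.6349,
t_c = ln(4.627 × 0.6349) / (1.55 − 0.335) = ln(2.938) / 1.215 = 1.078/1.215 = 0.8869 d.
D_c = (k_d/k_2) L₀ e^(−k_d t_c) = (0.335/1.55) × 14.9 × e^(−0.335×0.8869) = 0.2161 × 14.9 × 0.7430 = 2.393 mg/L.
x_c = v t_c = 1.06 m/s × 0.8869 d × 86400 s/d = 81220 m ≈ 81.2 km.

t_c ≈ 0.887 d; D_c ≈ 2.39 mg/L; x_c ≈ 81.2 km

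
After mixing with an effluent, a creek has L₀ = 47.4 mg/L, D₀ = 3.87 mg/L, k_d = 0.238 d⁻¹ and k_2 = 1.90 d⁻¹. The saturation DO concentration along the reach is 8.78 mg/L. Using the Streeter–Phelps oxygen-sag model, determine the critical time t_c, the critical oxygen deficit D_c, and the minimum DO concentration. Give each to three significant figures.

With k_2/k_d = 7.983 and 1 − D₀(k_2−k_d)/(k_d L₀) = 0.4299,
t_c = ln(7.983 × 0.4299) / (1.90 − 0.238) = ln(3.432) / 1.662 = 1.233/1.662 = 0.7419 d.
L(t_c) = L₀ e^(−k_d t_c) = 47.4 × 0.8381 = 39.73 mg/L, and at the critical point k_2 D_c = k_d L, so D_c = (0.238/1.90) × 39.73 = 4.976 mg/L.
Minimum DO = C_s − D_c = 8.78 − 4.976 = 3.804 mg/L.

t_c ≈ 0.742 d; D_c ≈ 4.98 mg/L; min DO ≈ 3.80 mg/L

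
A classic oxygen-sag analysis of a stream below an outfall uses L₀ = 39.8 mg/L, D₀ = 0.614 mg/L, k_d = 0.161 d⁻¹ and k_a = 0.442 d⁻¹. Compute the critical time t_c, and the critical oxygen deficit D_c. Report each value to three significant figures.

With k_a/k_d = 2.745 and 1 − D₀(k_a−k_d)/(k_d L₀) = 0.9731,
t_c = ln(2.745 × 0.9731) / (0.442 − 0.161) = ln(2.671) / 0.2810 = 0.9826/0.2810 = 3.497 d.
L(t_c) = L₀ e^(−k_d t_c) = 39.8 × 0.5695 = 22.67 mg/L, and at the critical point k_a D_c = k_d L, so D_c = (0.161/0.442) × 22.67 = 8.256 mg/L.

t_c ≈ 3.50 d; D_c ≈ 8.26 mg/L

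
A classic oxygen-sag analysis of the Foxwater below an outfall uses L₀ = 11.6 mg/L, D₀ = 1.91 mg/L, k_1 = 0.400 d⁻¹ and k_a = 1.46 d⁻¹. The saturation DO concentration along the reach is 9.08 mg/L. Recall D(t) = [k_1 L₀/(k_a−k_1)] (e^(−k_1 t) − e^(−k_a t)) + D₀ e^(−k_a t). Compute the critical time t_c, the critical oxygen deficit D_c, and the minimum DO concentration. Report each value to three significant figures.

t_c ≈ 0.681 d; D_c ≈ 2.42 mg/L; min DO ≈ 6.66 mg/L

t_c = [1/(k_a−k_1)] ln[(k_a/k_1)(1 − D₀(k_a−k_1)/(k_1 L₀))]
= [1/(1.46−0.400)] ln[(1.46/0.400)(1 − 1.91×1.060/(0.400×11.6))]
= (1/1.060) ln[3.650 × 0.5637] = 0.9434 × ln(2.057) = 0.9434 × 0.7214 = 0.6806 d.
D_c = (k_1/k_a) L₀ e^(−k_1 t_c) = (0.400/1.46) × 11.6 × e^(−0.400×0.6806) = 0.2740 × 11.6 × 0.7617 = 2.421 mg/L.
Minimum DO = C_s − D_c = 9.08 − 2.421 = 6.659 mg/L.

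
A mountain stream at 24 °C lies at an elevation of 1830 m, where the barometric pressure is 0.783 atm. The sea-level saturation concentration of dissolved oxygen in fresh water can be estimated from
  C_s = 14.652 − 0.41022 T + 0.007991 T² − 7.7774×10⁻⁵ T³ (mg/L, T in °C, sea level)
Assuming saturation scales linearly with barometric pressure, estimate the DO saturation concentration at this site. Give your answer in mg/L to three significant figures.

At sea level: C_s = 14.652 − 0.41022×24 + 0.007991×24² − 7.7774×10⁻⁵×24³ = 8.334 mg/L.
Pressure correction: C_s' = 8.334 × 0.783 = 6.526 mg/L.

C_s ≈ 6.53 mg/L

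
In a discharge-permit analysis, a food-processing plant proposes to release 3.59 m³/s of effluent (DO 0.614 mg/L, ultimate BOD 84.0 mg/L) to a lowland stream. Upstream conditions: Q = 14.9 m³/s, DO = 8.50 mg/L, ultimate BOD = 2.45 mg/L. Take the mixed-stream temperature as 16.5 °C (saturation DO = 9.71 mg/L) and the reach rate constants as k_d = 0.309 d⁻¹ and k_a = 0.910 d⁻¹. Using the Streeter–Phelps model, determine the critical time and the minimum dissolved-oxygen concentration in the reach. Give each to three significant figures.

t_c ≈ 1.22 d; minimum DO ≈ 5.46 mg/L

Mixed DO = (14.9×8.50 + 3.59×0.614)/(14.9+3.59) = 128.9/18.49 = 6.969 mg/L.
Mixed L₀ = (14.9×2.45 + 3.59×84.0)/(18.49) = 338.1/18.49 = 18.28 mg/L.
Initial deficit D₀ = C_s − DO₀ = 9.71 − 6.969 = 2.741 mg/L.
t_c = (1/0.6010) ln[(0.910/0.309)(1 − 2.741×0.6010/(0.309×18.28))] = 1.664 × ln(2.086) = 1.224 d.
D_c = (0.309/0.910) × 18.28 × e^(−0.309×1.224) = 0.3396 × 18.28 × 0.6852 = 4.254 mg/L.
Minimum DO = 9.71 − 4.254 = 5.456 mg/L.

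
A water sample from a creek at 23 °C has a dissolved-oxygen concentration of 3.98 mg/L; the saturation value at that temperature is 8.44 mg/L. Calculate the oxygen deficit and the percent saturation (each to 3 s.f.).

D ≈ 4.46 mg/L; 47.2 % saturation

D = C_s − C = 8.44 − 3.98 = 4.46 mg/L.
% saturation = 3.98/8.44 × 100 = 47.2 %.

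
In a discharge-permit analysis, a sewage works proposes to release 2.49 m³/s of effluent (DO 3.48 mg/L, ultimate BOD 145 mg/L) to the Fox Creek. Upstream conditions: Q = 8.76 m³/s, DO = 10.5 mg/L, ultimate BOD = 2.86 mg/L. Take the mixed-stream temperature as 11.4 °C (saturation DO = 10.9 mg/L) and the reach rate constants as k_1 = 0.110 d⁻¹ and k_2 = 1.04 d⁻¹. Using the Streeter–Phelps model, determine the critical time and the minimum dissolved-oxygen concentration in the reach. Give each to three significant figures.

Mixed DO = (8.76×10.5 + 2.49×3.48)/(8.76+2.49) = 100.6/11.25 = 8.946 mg/L.
Mixed L₀ = (8.76×2.86 + 2.49×145)/(11.25) = 386.1/11.25 = 34.32 mg/L.
Initial deficit D₀ = C_s − DO₀ = 10.9 − 8.946 = 1.954 mg/L.
t_c = (1/0.9300) ln[(1.04/0.110)(1 − 1.954×0.9300/(0.110×34.32))] = 1.075 × ln(4.904) = 1.710 d.
D_c = (0.110/1.04) × 34.32 × e^(−0.110×1.710) = 0.1058 × 34.32 × 0.8286 = 3.008 mg/L.
Minimum DO = 10.9 − 3.008 = 7.892 mg/L.

t_c ≈ 1.71 d; minimum DO ≈ 7.89 mg/L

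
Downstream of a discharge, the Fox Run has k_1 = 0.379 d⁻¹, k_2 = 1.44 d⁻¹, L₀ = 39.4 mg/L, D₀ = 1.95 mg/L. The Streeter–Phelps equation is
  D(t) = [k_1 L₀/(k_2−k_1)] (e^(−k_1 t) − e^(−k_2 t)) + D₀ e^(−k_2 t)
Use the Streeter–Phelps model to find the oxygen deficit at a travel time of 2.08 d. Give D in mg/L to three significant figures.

k_1 L₀/(k_2−k_1) = 0.379×39.4/(1.44−0.379) = 14.93/1.061 = 14.07 mg/L.
e^(−k_1 t) = e^(−0.379×2.080) = 0.4546; e^(−k_2 t) = e^(−1.44×2.080) = 0.05003.
D = 14.07 × (0.4546 − 0.05003) + 1.95 × 0.05003 = 5.694 + 0.09755 = 5.792 mg/L.

D ≈ 5.79 mg/L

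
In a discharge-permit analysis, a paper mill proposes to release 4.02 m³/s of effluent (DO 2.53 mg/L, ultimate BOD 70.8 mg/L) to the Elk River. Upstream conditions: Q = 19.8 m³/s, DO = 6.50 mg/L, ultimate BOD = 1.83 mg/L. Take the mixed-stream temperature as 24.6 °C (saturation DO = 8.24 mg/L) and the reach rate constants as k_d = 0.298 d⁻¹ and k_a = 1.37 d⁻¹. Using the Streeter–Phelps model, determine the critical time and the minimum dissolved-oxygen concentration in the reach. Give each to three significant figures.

Mixed DO = (19.8×6.50 + 4.02×2.53)/(19.8+4.02) = 138.9/23.82 = 5.830 mg/L.
Mixed L₀ = (19.8×1.83 + 4.02×70.8)/(23.82) = 320.8/23.82 = 13.47 mg/L.
Initial deficit D₀ = C_s − DO₀ = 8.24 − 5.830 = 2.410 mg/L.
t_c = (1/1.072) ln[(1.37/0.298)(1 − 2.410×1.072/(0.298×13.47))] = 0.9328 × ln(1.638) = 0.4605 d.
D_c = (0.298/1.37) × 13.47 × e^(−0.298×0.4605) = 0.2175 × 13.47 × 0.8718 = 2.554 mg/L.
Minimum DO = 8.24 − 2.554 = 5.686 mg/L.

t_c ≈ 0.461 d; minimum DO ≈ 5.69 mg/L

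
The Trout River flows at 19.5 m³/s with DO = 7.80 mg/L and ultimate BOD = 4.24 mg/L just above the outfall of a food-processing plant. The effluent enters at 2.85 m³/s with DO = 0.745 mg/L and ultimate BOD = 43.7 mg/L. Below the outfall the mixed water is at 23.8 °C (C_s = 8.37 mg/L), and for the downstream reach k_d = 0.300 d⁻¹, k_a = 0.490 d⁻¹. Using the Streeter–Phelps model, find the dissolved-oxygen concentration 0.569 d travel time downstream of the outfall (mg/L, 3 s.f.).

Mixed DO = (19.5×7.80 + 2.85×0.745)/(19.5+2.85) = 154.2/22.35 = 6.900 mg/L.
Mixed L₀ = (19.5×4.24 + 2.85×43.7)/(22.35) = 207.2/22.35 = 9.272 mg/L.
Initial deficit D₀ = C_s − DO₀ = 8.37 − 6.900 = 1.470 mg/L.
D(0.569) = [0.300×9.272/(0.490−0.300)](e^(−0.300×0.569) − e^(−0.490×0.569)) + 1.470 e^(−0.490×0.569)
= 14.64 × (0.8431 − 0.7567) + 1.470 × 0.7567 = 2.377 mg/L.
DO = 8.37 − 2.377 = 5.993 mg/L.

DO ≈ 5.99 mg/L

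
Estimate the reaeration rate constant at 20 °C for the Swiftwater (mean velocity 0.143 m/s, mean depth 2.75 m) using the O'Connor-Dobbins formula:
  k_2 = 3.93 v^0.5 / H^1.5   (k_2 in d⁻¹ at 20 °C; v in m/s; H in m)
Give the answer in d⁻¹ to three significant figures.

k_2 = 3.93 × 0.143^0.5 / 2.75^1.5 = 3.93 × 0.3782 / 4.560 = 0.3259 d⁻¹.

k_2 ≈ 0.326 d⁻¹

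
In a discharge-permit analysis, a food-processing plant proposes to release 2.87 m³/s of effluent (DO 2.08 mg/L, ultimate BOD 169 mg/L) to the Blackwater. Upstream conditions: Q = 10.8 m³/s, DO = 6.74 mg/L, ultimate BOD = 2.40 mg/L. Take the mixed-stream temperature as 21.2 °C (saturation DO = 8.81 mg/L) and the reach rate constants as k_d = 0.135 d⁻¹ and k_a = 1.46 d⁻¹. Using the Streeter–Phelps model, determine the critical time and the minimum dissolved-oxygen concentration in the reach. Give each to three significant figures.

t_c ≈ 0.581 d; minimum DO ≈ 5.61 mg/L

Mixed DO = (10.8×6.74 + 2.87×2.08)/(10.8+2.87) = 78.76/13.67 = 5.762 mg/L.
Mixed L₀ = (10.8×2.40 + 2.87×169)/(13.67) = 511.0/13.67 = 37.38 mg/L.
Initial deficit D₀ = C_s − DO₀ = 8.81 − 5.762 = 3.048 mg/L.
t_c = (1/1.325) ln[(1.46/0.135)(1 − 3.048×1.325/(0.135×37.38))] = 0.7547 × ln(2.158) = 0.5805 d.
D_c = (0.135/1.46) × 37.38 × e^(−0.135×0.5805) = 0.09247 × 37.38 × 0.9246 = 3.196 mg/L.
Minimum DO = 8.81 − 3.196 = 5.614 mg/L.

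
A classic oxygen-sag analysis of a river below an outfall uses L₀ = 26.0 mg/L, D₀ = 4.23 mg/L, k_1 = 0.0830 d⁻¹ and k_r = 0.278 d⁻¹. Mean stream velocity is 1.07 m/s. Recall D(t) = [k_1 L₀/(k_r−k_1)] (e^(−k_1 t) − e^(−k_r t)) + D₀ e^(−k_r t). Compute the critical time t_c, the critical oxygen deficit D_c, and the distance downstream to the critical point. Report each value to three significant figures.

t_c = [1/(k_r−k_1)] ln[(k_r/k_1)(1 − D₀(k_r−k_1)/(k_1 L₀))]
= [1/(0.278−0.0830)] ln[(0.278/0.0830)(1 − 4.23×0.1950/(0.0830×26.0))]
= (1/0.1950) ln[3.349 × 0.6178] = 5.128 × ln(2.069) = 5.128 × 0.7271 = 3.729 d.
D_c = (k_1/k_r) L₀ e^(−k_1 t_c) = (0.0830/0.278) × 26.0 × e^(−0.0830×3.729) = 0.2986 × 26.0 × 0.7338 = 5.696 mg/L.
x_c = v t_c = 1.07 m/s × 3.729 d × 86400 s/d = 344700 m ≈ 345 km.

t_c ≈ 3.73 d; D_c ≈ 5.70 mg/L; x_c ≈ 345 km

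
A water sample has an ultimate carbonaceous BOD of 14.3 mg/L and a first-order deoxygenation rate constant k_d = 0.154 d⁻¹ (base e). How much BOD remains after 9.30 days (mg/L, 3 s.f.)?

L_t = L₀ e^(−k_d t) = 14.3 × e^(−0.154×9.30) = 14.3 × 0.2388 = 3.415 mg/L.

L ≈ 3.41 mg/L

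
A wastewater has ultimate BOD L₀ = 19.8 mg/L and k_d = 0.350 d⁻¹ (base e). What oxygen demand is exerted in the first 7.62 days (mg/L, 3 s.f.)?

y_t = L₀(1 − e^(−k_d t)) = 19.8 × (1 − e^(−0.350×7.62))
= 19.8 × (1 − 0.06946) = 19.8 × 0.9305 = 18.42 mg/L.

y ≈ 18.4 mg/L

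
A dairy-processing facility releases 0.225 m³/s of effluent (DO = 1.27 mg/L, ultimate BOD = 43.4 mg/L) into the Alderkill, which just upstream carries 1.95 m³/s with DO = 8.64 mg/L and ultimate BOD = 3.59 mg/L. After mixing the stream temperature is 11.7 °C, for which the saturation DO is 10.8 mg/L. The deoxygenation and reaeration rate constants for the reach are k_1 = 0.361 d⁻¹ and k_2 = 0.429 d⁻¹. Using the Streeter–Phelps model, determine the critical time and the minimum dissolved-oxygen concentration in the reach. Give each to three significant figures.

t_c ≈ 1.45 d; minimum DO ≈ 6.95 mg/L

Mixed DO = (1.95×8.64 + 0.225×1.27)/(1.95+0.225) = 17.13/2.175 = 7.878 mg/L.
Mixed L₀ = (1.95×3.59 + 0.225×43.4)/(2.175) = 16.77/2.175 = 7.708 mg/L.
Initial deficit D₀ = C_s − DO₀ = 10.8 − 7.878 = 2.922 mg/L.
t_c = (1/0.06800) ln[(0.429/0.361)(1 − 2.922×0.06800/(0.361×7.708))] = 14.71 × ln(1.103) = 1.448 d.
D_c = (0.361/0.429) × 7.708 × e^(−0.361×1.448) = 0.8415 × 7.708 × 0.5928 = 3.845 mg/L.
Minimum DO = 10.8 − 3.845 = 6.955 mg/L.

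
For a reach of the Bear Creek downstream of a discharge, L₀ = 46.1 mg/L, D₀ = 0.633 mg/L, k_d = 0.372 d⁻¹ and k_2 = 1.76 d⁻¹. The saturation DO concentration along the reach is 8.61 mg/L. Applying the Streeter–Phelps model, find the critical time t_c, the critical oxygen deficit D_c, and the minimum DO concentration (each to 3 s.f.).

t_c = [1/(k_2−k_d)] ln[(k_2/k_d)(1 − D₀(k_2−k_d)/(k_d L₀))]
= [1/(1.76−0.372)] ln[(1.76/0.372)(1 − 0.633×1.388/(0.372×46.1))]
= (1/1.388) ln[4.731 × 0.9488] = 0.7205 × ln(4.489) = 0.7205 × 1.502 = 1.082 d.
D_c = (k_d/k_2) L₀ e^(−k_d t_c) = (0.372/1.76) × 46.1 × e^(−0.372×1.082) = 0.2114 × 46.1 × 0.6687 = 6.516 mg/L.
Minimum DO = C_s − D_c = 8.61 − 6.516 = 2.094 mg/L.

t_c ≈ 1.08 d; D_c ≈ 6.52 mg/L; min DO ≈ 2.09 mg/L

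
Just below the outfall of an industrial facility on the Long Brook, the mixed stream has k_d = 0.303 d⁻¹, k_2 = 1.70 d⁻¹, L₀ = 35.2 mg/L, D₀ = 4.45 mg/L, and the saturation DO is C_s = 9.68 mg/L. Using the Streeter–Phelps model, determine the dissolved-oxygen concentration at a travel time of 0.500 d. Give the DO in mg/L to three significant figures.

DO ≈ 4.48 mg/L

k_d L₀/(k_2−k_d) = 0.303×35.2/(1.70−0.303) = 10.67/1.397 = 7.635 mg/L.
e^(−k_d t) = e^(−0.303×0.5000) = 0.8594; e^(−k_2 t) = e^(−1.70×0.5000) = 0.4274.
D = 7.635 × (0.8594 − 0.4274) + 4.45 × 0.4274 = 3.298 + 1.902 = 5.200 mg/L.
DO = C_s − D = 9.68 − 5.200 = 4.480 mg/L.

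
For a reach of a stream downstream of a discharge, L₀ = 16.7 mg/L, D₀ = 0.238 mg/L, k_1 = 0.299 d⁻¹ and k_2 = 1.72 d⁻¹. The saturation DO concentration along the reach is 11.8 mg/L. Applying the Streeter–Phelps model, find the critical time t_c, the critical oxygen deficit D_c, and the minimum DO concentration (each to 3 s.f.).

At the critical point dD/dt = 0, so k_1 L₀ e^(−k_1 t) = k_2 D. Substituting D(t) from the Streeter–Phelps equation and solving for t gives
t_c = ln[(k_2/k_1)(1 − D₀(k_2−k_1)/(k_1 L₀))] / (k_2−k_1).
Here k_2−k_1 = 1.421 d⁻¹ and 1 − D₀(k_2−k_1)/(k_1 L₀) = 1 − 0.238×1.421/(0.299×16.7) = 0.9323, so
t_c = ln(5.753 × 0.9323) / 1.421 = 1.680 / 1.421 = 1.182 d.
D_c = (k_1/k_2) L₀ e^(−k_1 t_c) = (0.299/1.72) × 16.7 × e^(−0.299×1.182) = 0.1738 × 16.7 × 0.7023 = 2.039 mg/L.
Minimum DO = C_s − D_c = 11.8 − 2.039 = 9.761 mg/L.

t_c ≈ 1.18 d; D_c ≈ 2.04 mg/L; min DO ≈ 9.76 mg/L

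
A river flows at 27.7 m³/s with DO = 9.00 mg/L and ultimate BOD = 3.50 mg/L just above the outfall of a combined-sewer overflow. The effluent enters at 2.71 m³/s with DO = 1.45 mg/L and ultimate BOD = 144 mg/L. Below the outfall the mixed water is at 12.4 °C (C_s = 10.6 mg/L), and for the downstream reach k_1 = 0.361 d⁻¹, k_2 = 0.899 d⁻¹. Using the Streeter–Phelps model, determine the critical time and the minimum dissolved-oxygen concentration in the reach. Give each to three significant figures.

t_c ≈ 1.25 d; minimum DO ≈ 6.51 mg/L

Mixed DO = (27.7×9.00 + 2.71×1.45)/(27.7+2.71) = 253.2/30.41 = 8.327 mg/L.
Mixed L₀ = (27.7×3.50 + 2.71×144)/(30.41) = 487.2/30.41 = 16.02 mg/L.
Initial deficit D₀ = C_s − DO₀ = 10.6 − 8.327 = 2.273 mg/L.
t_c = (1/0.5380) ln[(0.899/0.361)(1 − 2.273×0.5380/(0.361×16.02))] = 1.859 × ln(1.964) = 1.254 d.
D_c = (0.361/0.899) × 16.02 × e^(−0.361×1.254) = 0.4016 × 16.02 × 0.6358 = 4.090 mg/L.
Minimum DO = 10.6 − 4.090 = 6.510 mg/L.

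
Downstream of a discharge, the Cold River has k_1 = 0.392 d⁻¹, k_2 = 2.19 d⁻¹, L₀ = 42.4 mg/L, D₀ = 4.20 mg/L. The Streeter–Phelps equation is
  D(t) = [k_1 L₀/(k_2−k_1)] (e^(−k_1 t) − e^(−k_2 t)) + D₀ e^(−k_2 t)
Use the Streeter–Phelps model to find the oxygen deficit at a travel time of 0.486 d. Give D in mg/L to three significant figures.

k_1 L₀/(k_2−k_1) = 0.392×42.4/(2.19−0.392) = 16.62/1.798 = 9.244 mg/L.
e^(−k_1 t) = e^(−0.392×0.4860) = 0.8265; e^(−k_2 t) = e^(−2.19×0.4860) = 0.3450.
D = 9.244 × (0.8265 − 0.3450) + 4.20 × 0.3450 = 4.452 + 1.449 = 5.901 mg/L.

D ≈ 5.90 mg/L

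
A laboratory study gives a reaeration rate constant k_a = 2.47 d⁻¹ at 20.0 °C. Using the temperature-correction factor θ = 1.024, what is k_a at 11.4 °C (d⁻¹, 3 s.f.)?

k_a(T₂) = k_a(T₁) · θ^(T₂−T₁) = 2.47 × 1.024^(11.4−20.0)
= 2.47 × 1.024^-8.60 = 2.47 × 0.8155 = 2.014 d⁻¹.

k_a ≈ 2.01 d⁻¹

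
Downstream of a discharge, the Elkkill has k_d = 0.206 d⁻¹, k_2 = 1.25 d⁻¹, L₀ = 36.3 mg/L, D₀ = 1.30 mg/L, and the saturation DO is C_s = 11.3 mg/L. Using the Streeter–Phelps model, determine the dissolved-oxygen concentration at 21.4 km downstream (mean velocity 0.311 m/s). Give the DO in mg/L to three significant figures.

DO ≈ 7.39 mg/L

Travel time t = x/v = 21.4 km / (0.311 m/s) = 21400 m / 0.311 m/s = 68810 s = 0.7964 d.
k_d L₀/(k_2−k_d) = 0.206×36.3/(1.25−0.206) = 7.478/1.044 = 7.163 mg/L.
e^(−k_d t) = e^(−0.206×0.7964) = 0.8487; e^(−k_2 t) = e^(−1.25×0.7964) = 0.3695.
D = 7.163 × (0.8487 − 0.3695) + 1.30 × 0.3695 = 3.432 + 0.4804 = 3.912 mg/L.
DO = C_s − D = 11.3 − 3.912 = 7.388 mg/L.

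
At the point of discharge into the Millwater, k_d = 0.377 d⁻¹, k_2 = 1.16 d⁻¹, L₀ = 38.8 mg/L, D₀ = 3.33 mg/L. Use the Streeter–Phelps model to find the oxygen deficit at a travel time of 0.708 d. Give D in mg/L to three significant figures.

D ≈ 7.55 mg/L

k_d L₀/(k_2−k_d) = 0.377×38.8/(1.16−0.377) = 14.63/0.7830 = 18.68 mg/L.
e^(−k_d t) = e^(−0.377×0.7080) = 0.7657; e^(−k_2 t) = e^(−1.16×0.7080) = 0.4399.
D = 18.68 × (0.7657 − 0.4399) + 3.33 × 0.4399 = 6.088 + 1.465 = 7.552 mg/L.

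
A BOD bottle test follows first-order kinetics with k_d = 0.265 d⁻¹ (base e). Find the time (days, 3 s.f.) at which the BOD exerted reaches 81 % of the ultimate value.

t ≈ 6.27 d

y/L₀ = 1 − e^(−k_d t) = 0.81 ⇒ e^(−k_d t) = 0.190
t = −ln(0.190) / 0.265 = 1.661 / 0.265 = 6.267 d.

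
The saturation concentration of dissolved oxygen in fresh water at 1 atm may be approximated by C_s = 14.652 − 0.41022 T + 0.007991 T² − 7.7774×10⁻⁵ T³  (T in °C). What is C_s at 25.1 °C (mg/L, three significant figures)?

C_s = 14.652 − 0.41022×25.1 + 0.007991×25.1² − 7.7774×10⁻⁵×25.1³ = 8.160 mg/L.

C_s ≈ 8.16 mg/L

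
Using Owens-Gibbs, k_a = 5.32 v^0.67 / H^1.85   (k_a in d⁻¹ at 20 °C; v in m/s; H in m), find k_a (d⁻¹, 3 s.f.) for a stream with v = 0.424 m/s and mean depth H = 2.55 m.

k_a ≈ 0.530 d⁻¹

k_a = 5.32 × 0.424^0.67 / 2.55^1.85 = 5.32 × 0.5628 / 5.651 = 0.5298 d⁻¹.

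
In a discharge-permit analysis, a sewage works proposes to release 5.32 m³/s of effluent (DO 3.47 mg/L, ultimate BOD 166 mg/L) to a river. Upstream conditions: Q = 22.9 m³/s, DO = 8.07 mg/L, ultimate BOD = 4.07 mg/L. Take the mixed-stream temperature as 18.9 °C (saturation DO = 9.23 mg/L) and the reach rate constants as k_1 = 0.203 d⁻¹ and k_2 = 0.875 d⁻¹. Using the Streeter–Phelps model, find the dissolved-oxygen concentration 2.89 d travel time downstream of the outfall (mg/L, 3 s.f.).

Mixed DO = (22.9×8.07 + 5.32×3.47)/(22.9+5.32) = 203.3/28.22 = 7.203 mg/L.
Mixed L₀ = (22.9×4.07 + 5.32×166)/(28.22) = 976.3/28.22 = 34.60 mg/L.
Initial deficit D₀ = C_s − DO₀ = 9.23 − 7.203 = 2.027 mg/L.
D(2.89) = [0.203×34.60/(0.875−0.203)](e^(−0.203×2.89) − e^(−0.875×2.89)) + 2.027 e^(−0.875×2.89)
= 10.45 × (0.5562 − 0.07976) + 2.027 × 0.07976 = 5.141 mg/L.
DO = 9.23 − 5.141 = 4.089 mg/L.

DO ≈ 4.09 mg/L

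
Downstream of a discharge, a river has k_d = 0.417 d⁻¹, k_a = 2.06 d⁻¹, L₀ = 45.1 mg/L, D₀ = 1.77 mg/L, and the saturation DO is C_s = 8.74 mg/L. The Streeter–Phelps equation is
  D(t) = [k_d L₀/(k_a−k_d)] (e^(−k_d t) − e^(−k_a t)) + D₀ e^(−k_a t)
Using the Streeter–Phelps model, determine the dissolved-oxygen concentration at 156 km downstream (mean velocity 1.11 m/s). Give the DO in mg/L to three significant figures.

DO ≈ 3.27 mg/L

Travel time t = x/v = 156 km / (1.11 m/s) = 156000 m / 1.11 m/s = 140500 s = 1.627 d.
k_d L₀/(k_a−k_d) = 0.417×45.1/(2.06−0.417) = 18.81/1.643 = 11.45 mg/L.
e^(−k_d t) = e^(−0.417×1.627) = 0.5075; e^(−k_a t) = e^(−2.06×1.627) = 0.03505.
D = 11.45 × (0.5075 − 0.03505) + 1.77 × 0.03505 = 5.408 + 0.06205 = 5.470 mg/L.
DO = C_s − D = 8.74 − 5.470 = 3.270 mg/L.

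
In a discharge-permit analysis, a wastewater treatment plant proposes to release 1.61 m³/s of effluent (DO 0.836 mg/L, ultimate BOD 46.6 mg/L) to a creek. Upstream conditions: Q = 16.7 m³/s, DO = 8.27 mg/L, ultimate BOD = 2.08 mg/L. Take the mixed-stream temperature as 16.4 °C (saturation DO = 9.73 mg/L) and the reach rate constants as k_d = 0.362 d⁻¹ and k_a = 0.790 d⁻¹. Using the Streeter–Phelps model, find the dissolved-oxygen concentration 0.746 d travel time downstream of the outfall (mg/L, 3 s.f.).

Mixed DO = (16.7×8.27 + 1.61×0.836)/(16.7+1.61) = 139.5/18.31 = 7.616 mg/L.
Mixed L₀ = (16.7×2.08 + 1.61×46.6)/(18.31) = 109.8/18.31 = 5.995 mg/L.
Initial deficit D₀ = C_s − DO₀ = 9.73 − 7.616 = 2.114 mg/L.
D(0.746) = [0.362×5.995/(0.790−0.362)](e^(−0.362×0.746) − e^(−0.790×0.746)) + 2.114 e^(−0.790×0.746)
= 5.070 × (0.7633 − 0.5547) + 2.114 × 0.5547 = 2.230 mg/L.
DO = 9.73 − 2.230 = 7.500 mg/L.

DO ≈ 7.50 mg/L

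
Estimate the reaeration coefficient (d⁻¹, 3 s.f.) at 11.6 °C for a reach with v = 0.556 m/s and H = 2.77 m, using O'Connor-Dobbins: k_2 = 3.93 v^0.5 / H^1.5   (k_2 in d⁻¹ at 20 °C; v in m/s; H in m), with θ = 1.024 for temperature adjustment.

k_2(20) = 3.93 × 0.556^0.5 / 2.77^1.5 = 3.93 × 0.7457 / 4.610 = 0.6356 d⁻¹.
k_2(11.6) = 0.6356 × 1.024^(11.6−20) = 0.6356 × 0.8194 = 0.5208 d⁻¹.

k_2 ≈ 0.521 d⁻¹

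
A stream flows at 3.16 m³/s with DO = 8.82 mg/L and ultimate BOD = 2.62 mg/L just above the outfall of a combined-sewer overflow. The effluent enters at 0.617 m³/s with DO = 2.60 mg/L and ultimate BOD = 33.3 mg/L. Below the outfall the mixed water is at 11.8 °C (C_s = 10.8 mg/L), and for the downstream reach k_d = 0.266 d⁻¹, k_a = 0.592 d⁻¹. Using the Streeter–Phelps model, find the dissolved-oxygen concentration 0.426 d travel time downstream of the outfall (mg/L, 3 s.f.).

Mixed DO = (3.16×8.82 + 0.617×2.60)/(3.16+0.617) = 29.48/3.777 = 7.804 mg/L.
Mixed L₀ = (3.16×2.62 + 0.617×33.3)/(3.777) = 28.83/3.777 = 7.632 mg/L.
Initial deficit D₀ = C_s − DO₀ = 10.8 − 7.804 = 2.996 mg/L.
D(0.426) = [0.266×7.632/(0.592−0.266)](e^(−0.266×0.426) − e^(−0.592×0.426)) + 2.996 e^(−0.592×0.426)
= 6.227 × (0.8929 − 0.7771) + 2.996 × 0.7771 = 3.049 mg/L.
DO = 10.8 − 3.049 = 7.751 mg/L.

DO ≈ 7.75 mg/L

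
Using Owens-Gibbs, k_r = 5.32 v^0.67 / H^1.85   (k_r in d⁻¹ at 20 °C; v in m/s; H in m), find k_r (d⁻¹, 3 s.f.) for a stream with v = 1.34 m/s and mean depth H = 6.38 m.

k_r = 5.32 × 1.34^0.67 / 6.38^1.85 = 5.32 × 1.217 / 30.83 = 0.2100 d⁻¹.

k_r ≈ 0.210 d⁻¹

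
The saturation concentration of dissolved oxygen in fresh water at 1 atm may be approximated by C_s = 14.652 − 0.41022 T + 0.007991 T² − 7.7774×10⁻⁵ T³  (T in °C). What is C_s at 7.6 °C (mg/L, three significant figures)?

C_s ≈ 12.0 mg/L

C_s = 14.652 − 0.41022×7.6 + 0.007991×7.6² − 7.7774×10⁻⁵×7.6³ = 11.96 mg/L.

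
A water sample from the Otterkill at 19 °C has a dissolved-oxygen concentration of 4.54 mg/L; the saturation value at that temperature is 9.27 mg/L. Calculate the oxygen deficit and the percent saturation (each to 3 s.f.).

D ≈ 4.73 mg/L; 49.0 % saturation

D = C_s − C = 9.27 − 4.54 = 4.73 mg/L.
% saturation = 4.54/9.27 × 100 = 49.0 %.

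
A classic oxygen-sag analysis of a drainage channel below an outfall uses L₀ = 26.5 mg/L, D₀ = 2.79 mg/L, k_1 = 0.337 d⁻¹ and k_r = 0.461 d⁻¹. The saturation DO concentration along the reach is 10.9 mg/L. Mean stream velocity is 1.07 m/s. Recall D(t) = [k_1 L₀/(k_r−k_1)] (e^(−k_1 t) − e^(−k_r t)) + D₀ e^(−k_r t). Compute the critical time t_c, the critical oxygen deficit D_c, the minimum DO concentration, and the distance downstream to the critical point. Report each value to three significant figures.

At the critical point dD/dt = 0, so k_1 L₀ e^(−k_1 t) = k_r D. Substituting D(t) from the Streeter–Phelps equation and solving for t gives
t_c = ln[(k_r/k_1)(1 − D₀(k_r−k_1)/(k_1 L₀))] / (k_r−k_1).
Here k_r−k_1 = 0.1240 d⁻¹ and 1 − D₀(k_r−k_1)/(k_1 L₀) = 1 − 2.79×0.1240/(0.337×26.5) = 0.9613, so
t_c = ln(1.368 × 0.9613) / 0.1240 = 0.2738 / 0.1240 = 2.208 d.
D_c = (k_1/k_r) L₀ e^(−k_1 t_c) = (0.337/0.461) × 26.5 × e^(−0.337×2.208) = 0.7310 × 26.5 × 0.4751 = 9.205 mg/L.
Minimum DO = C_s − D_c = 10.9 − 9.205 = 1.695 mg/L.
x_c = v t_c = 1.07 m/s × 2.208 d × 86400 s/d = 204100 m ≈ 204 km.

t_c ≈ 2.21 d; D_c ≈ 9.20 mg/L; min DO ≈ 1.70 mg/L; x_c ≈ 204 km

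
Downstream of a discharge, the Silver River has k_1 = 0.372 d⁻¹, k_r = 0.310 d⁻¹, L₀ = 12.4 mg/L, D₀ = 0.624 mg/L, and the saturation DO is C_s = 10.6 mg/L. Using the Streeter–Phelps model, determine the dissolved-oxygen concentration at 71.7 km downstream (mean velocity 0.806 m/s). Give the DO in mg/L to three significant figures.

Travel time t = x/v = 71.7 km / (0.806 m/s) = 71700 m / 0.806 m/s = 88960 s = 1.030 d.
k_1 L₀/(k_r−k_1) = 0.372×12.4/(0.310−0.372) = 4.613/-0.06200 = -74.40 mg/L.
e^(−k_1 t) = e^(−0.372×1.030) = 0.6818; e^(−k_r t) = e^(−0.310×1.030) = 0.7267.
D = -74.40 × (0.6818 − 0.7267) + 0.624 × 0.7267 = 3.344 + 0.4535 = 3.797 mg/L.
DO = C_s − D = 10.6 − 3.797 = 6.803 mg/L.

DO ≈ 6.80 mg/L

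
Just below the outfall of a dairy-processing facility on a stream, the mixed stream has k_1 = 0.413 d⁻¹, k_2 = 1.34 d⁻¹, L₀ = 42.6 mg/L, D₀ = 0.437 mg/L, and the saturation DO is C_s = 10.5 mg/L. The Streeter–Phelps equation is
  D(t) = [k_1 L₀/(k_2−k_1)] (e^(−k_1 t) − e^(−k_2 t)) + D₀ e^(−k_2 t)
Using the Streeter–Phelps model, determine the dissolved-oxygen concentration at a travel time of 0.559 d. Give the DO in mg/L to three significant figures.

k_1 L₀/(k_2−k_1) = 0.413×42.6/(1.34−0.413) = 17.59/0.9270 = 18.98 mg/L.
e^(−k_1 t) = e^(−0.413×0.5590) = 0.7938; e^(−k_2 t) = e^(−1.34×0.5590) = 0.4728.
D = 18.98 × (0.7938 − 0.4728) + 0.437 × 0.4728 = 6.093 + 0.2066 = 6.300 mg/L.
DO = C_s − D = 10.5 − 6.300 = 4.200 mg/L.

DO ≈ 4.20 mg/L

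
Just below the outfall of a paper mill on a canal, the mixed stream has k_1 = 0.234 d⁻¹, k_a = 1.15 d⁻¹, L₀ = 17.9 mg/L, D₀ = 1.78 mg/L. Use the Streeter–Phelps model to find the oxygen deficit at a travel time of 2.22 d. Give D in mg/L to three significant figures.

k_1 L₀/(k_a−k_1) = 0.234×17.9/(1.15−0.234) = 4.189/0.9160 = 4.573 mg/L.
e^(−k_1 t) = e^(−0.234×2.220) = 0.5948; e^(−k_a t) = e^(−1.15×2.220) = 0.07785.
D = 4.573 × (0.5948 − 0.07785) + 1.78 × 0.07785 = 2.364 + 0.1386 = 2.503 mg/L.

D ≈ 2.50 mg/L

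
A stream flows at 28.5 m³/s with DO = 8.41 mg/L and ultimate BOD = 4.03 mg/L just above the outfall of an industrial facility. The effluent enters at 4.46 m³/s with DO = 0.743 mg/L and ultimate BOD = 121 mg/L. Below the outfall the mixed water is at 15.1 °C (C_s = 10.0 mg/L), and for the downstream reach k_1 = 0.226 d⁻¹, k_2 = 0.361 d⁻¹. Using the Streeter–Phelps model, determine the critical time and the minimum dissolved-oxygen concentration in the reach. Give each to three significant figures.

t_c ≈ 2.86 d; minimum DO ≈ 3.49 mg/L

Mixed DO = (28.5×8.41 + 4.46×0.743)/(28.5+4.46) = 243.0/32.96 = 7.373 mg/L.
Mixed L₀ = (28.5×4.03 + 4.46×121)/(32.96) = 654.5/32.96 = 19.86 mg/L.
Initial deficit D₀ = C_s − DO₀ = 10.0 − 7.373 = 2.627 mg/L.
t_c = (1/0.1350) ln[(0.361/0.226)(1 − 2.627×0.1350/(0.226×19.86))] = 7.407 × ln(1.471) = 2.859 d.
D_c = (0.226/0.361) × 19.86 × e^(−0.226×2.859) = 0.6260 × 19.86 × 0.5240 = 6.515 mg/L.
Minimum DO = 10.0 − 6.515 = 3.485 mg/L.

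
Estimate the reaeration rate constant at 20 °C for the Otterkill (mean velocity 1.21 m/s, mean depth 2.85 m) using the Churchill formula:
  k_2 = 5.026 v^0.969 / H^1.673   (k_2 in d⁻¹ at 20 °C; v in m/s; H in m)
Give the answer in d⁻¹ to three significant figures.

k_2 = 5.026 × 1.21^0.969 / 2.85^1.673 = 5.026 × 1.203 / 5.767 = 1.048 d⁻¹.

k_2 ≈ 1.05 d⁻¹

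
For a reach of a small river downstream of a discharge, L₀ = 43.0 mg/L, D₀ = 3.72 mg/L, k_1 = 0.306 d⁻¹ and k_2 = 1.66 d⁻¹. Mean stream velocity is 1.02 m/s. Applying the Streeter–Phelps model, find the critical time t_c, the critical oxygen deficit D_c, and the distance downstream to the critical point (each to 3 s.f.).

t_c ≈ 0.892 d; D_c ≈ 6.03 mg/L; x_c ≈ 78.7 km

t_c = [1/(k_2−k_1)] ln[(k_2/k_1)(1 − D₀(k_2−k_1)/(k_1 L₀))]
= [1/(1.66−0.306)] ln[(1.66/0.306)(1 − 3.72×1.354/(0.306×43.0))]
= (1/1.354) ln[5.425 × 0.6172] = 0.7386 × ln(3.348) = 0.7386 × 1.208 = 0.8925 d.
L(t_c) = L₀ e^(−k_1 t_c) = 43.0 × 0.7610 = 32.72 mg/L, and at the critical point k_2 D_c = k_1 L, so D_c = (0.306/1.66) × 32.72 = 6.032 mg/L.
x_c = v t_c = 1.02 m/s × 0.8925 d × 86400 s/d = 78650 m ≈ 78.7 km.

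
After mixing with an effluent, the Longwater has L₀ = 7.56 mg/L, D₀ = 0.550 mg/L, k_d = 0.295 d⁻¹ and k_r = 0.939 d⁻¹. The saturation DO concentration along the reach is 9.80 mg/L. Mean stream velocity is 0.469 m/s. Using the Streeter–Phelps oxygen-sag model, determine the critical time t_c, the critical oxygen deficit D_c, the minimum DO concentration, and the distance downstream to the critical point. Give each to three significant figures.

With k_r/k_d = 3.183 and 1 − D₀(k_r−k_d)/(k_d L₀) = 0.8412,
t_c = ln(3.183 × 0.8412) / (0.939 − 0.295) = ln(2.678) / 0.6440 = 0.9849/0.6440 = 1.529 d.
D_c = (k_d/k_r) L₀ e^(−k_d t_c) = (0.295/0.939) × 7.56 × e^(−0.295×1.529) = 0.3142 × 7.56 × 0.6369 = 1.513 mg/L.
Minimum DO = C_s − D_c = 9.80 − 1.513 = 8.287 mg/L.
x_c = v t_c = 0.469 m/s × 1.529 d × 86400 s/d = 61970 m ≈ 62.0 km.

t_c ≈ 1.53 d; D_c ≈ 1.51 mg/L; min DO ≈ 8.29 mg/L; x_c ≈ 62.0 km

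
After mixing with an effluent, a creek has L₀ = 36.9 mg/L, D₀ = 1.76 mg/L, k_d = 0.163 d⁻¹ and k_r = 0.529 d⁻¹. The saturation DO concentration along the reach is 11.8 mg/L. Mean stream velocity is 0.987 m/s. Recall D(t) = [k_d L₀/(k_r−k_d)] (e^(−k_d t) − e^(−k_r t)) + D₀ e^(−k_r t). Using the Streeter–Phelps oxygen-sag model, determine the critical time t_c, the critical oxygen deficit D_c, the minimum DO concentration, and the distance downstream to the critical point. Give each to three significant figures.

t_c ≈ 2.91 d; D_c ≈ 7.08 mg/L; min DO ≈ 4.72 mg/L; x_c ≈ 248 km

With k_r/k_d = 3.245 and 1 − D₀(k_r−k_d)/(k_d L₀) = 0.8929,
t_c = ln(3.245 × 0.8929) / (0.529 − 0.163) = ln(2.898) / 0.3660 = 1.064/0.3660 = 2.907 d.
D_c = (k_d/k_r) L₀ e^(−k_d t_c) = (0.163/0.529) × 36.9 × e^(−0.163×2.907) = 0.3081 × 36.9 × 0.6226 = 7.079 mg/L.
Minimum DO = C_s − D_c = 11.8 − 7.079 = 4.721 mg/L.
x_c = v t_c = 0.987 m/s × 2.907 d × 86400 s/d = 247900 m ≈ 248 km.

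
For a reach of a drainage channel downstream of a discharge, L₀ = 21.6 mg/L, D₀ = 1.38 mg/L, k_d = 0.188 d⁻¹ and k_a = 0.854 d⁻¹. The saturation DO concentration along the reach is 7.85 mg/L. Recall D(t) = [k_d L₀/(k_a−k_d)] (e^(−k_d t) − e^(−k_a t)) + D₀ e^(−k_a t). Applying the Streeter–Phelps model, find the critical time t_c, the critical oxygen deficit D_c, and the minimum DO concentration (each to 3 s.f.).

With k_a/k_d = 4.543 and 1 − D₀(k_a−k_d)/(k_d L₀) = 0.7737,
t_c = ln(4.543 × 0.7737) / (0.854 − 0.188) = ln(3.514) / 0.6660 = 1.257/0.6660 = 1.887 d.
L(t_c) = L₀ e^(−k_d t_c) = 21.6 × 0.7013 = 15.15 mg/L, and at the critical point k_a D_c = k_d L, so D_c = (0.188/0.854) × 15.15 = 3.335 mg/L.
Minimum DO = C_s − D_c = 7.85 − 3.335 = 4.515 mg/L.

t_c ≈ 1.89 d; D_c ≈ 3.33 mg/L; min DO ≈ 4.52 mg/L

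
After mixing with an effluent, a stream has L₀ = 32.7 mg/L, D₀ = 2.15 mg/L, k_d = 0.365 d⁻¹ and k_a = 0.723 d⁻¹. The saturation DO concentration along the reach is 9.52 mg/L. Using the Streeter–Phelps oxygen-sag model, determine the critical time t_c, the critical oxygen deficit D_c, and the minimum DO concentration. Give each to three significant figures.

t_c = [1/(k_a−k_d)] ln[(k_a/k_d)(1 − D₀(k_a−k_d)/(k_d L₀))]
= [1/(0.723−0.365)] ln[(0.723/0.365)(1 − 2.15×0.3580/(0.365×32.7))]
= (1/0.3580) ln[1.981 × 0.9355] = 2.793 × ln(1.853) = 2.793 × 0.6169 = 1.723 d.
D_c = (k_d/k_a) L₀ e^(−k_d t_c) = (0.365/0.723) × 32.7 × e^(−0.365×1.723) = 0.5048 × 32.7 × 0.5332 = 8.802 mg/L.
Minimum DO = C_s − D_c = 9.52 − 8.802 = 0.7182 mg/L.

t_c ≈ 1.72 d; D_c ≈ 8.80 mg/L; min DO ≈ 0.718 mg/L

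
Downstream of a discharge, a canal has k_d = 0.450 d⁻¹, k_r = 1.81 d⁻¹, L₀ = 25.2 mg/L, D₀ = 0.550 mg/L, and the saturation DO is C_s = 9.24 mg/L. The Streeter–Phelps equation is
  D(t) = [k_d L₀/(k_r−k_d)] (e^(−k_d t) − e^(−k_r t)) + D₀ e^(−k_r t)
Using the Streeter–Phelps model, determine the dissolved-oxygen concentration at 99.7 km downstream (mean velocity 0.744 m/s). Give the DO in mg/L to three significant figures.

DO ≈ 5.56 mg/L

Travel time t = x/v = 99.7 km / (0.744 m/s) = 99700 m / 0.744 m/s = 134000 s = 1.551 d.
k_d L₀/(k_r−k_d) = 0.450×25.2/(1.81−0.450) = 11.34/1.360 = 8.338 mg/L.
e^(−k_d t) = e^(−0.450×1.551) = 0.4976; e^(−k_r t) = e^(−1.81×1.551) = 0.06037.
D = 8.338 × (0.4976 − 0.06037) + 0.550 × 0.06037 = 3.646 + 0.03320 = 3.679 mg/L.
DO = C_s − D = 9.24 − 3.679 = 5.561 mg/L.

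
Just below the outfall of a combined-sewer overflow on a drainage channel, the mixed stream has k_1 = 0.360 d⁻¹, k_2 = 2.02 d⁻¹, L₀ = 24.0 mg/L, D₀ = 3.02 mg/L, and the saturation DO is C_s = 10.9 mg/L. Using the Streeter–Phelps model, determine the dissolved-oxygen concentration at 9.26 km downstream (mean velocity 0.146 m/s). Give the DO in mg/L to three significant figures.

Travel time t = x/v = 9.26 km / (0.146 m/s) = 9260 m / 0.146 m/s = 63420 s = 0.7341 d.
k_1 L₀/(k_2−k_1) = 0.360×24.0/(2.02−0.360) = 8.640/1.660 = 5.205 mg/L.
e^(−k_1 t) = e^(−0.360×0.7341) = 0.7678; e^(−k_2 t) = e^(−2.02×0.7341) = 0.2270.
D = 5.205 × (0.7678 − 0.2270) + 3.02 × 0.2270 = 2.815 + 0.6855 = 3.500 mg/L.
DO = C_s − D = 10.9 − 3.500 = 7.400 mg/L.

DO ≈ 7.40 mg/L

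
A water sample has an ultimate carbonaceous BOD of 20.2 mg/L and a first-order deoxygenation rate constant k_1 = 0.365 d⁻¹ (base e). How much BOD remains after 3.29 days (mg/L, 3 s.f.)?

L ≈ 6.08 mg/L

L_t = L₀ e^(−k_1 t) = 20.2 × e^(−0.365×3.29) = 20.2 × 0.3009 = 6.079 mg/L.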